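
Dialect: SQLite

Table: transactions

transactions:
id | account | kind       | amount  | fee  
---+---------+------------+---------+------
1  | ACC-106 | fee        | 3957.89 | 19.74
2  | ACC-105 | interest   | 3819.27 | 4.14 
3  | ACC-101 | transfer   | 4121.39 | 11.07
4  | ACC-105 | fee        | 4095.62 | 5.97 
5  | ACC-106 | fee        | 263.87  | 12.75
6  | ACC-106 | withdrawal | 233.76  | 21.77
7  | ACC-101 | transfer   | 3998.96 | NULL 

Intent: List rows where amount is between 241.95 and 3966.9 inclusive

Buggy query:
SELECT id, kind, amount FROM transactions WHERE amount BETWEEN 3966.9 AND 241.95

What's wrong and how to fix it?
Bug: The bounds are reversed; BETWEEN a AND b requires a <= b to match anything

Fix: Write BETWEEN 241.95 AND 3966.9

Corrected query:
SELECT id, kind, amount FROM transactions WHERE amount BETWEEN 241.95 AND 3966.9

Result:
id | kind     | amount 
---+----------+--------
1  | fee      | 3957.89
2  | interest | 3819.27
5  | fee      | 263.87 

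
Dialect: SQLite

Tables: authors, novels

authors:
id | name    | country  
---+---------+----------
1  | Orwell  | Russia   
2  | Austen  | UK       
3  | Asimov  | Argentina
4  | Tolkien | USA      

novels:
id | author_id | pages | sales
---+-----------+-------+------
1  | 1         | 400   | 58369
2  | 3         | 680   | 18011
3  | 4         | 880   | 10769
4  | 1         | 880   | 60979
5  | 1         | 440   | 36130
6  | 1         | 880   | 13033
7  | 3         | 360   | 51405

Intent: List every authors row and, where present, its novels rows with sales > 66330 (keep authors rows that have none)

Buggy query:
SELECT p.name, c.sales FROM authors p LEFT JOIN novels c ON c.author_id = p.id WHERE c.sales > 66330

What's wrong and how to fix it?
Bug: Filtering c.sales in WHERE discards the NULL rows produced by LEFT JOIN, turning it into an inner join

Fix: Move the right-table condition into the ON clause so unmatched parents are kept

Corrected query:
SELECT p.name, c.sales FROM authors p LEFT JOIN novels c ON c.author_id = p.id AND c.sales > 66330

Result:
name    | sales
--------+------
Orwell  | NULL 
Austen  | NULL 
Asimov  | NULL 
Tolkien | NULL 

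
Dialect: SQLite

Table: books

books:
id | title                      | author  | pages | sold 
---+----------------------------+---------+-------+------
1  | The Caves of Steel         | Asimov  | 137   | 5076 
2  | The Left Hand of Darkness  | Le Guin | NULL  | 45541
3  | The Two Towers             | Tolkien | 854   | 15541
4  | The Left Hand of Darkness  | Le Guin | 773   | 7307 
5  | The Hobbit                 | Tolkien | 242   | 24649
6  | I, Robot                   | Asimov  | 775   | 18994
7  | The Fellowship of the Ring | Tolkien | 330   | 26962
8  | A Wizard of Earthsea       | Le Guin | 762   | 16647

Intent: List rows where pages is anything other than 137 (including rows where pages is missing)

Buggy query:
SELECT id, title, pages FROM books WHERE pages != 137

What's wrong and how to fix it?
Bug: Inequality against NULL is unknown, not true; rows with NULL are dropped

Fix: Add an explicit OR pages IS NULL to include the missing-value rows

Corrected query:
SELECT id, title, pages FROM books WHERE pages != 137 OR pages IS NULL

Result:
id | title                      | pages
---+----------------------------+------
2  | The Left Hand of Darkness  | NULL 
3  | The Two Towers             | 854  
4  | The Left Hand of Darkness  | 773  
5  | The Hobbit                 | 242  
6  | I, Robot                   | 775  
7  | The Fellowship of the Ring | 330  
8  | A Wizard of Earthsea       | 762  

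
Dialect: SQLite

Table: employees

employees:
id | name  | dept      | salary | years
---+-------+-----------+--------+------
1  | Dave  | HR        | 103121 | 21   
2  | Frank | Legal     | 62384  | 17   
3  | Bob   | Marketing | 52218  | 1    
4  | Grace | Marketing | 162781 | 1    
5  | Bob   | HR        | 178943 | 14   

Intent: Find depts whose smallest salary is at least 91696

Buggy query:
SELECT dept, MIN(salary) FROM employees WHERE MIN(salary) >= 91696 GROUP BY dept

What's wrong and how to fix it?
Bug: MIN() in WHERE is a misuse of aggregate

Fix: Use HAVING for the per-group MIN condition

Corrected query:
SELECT dept, MIN(salary) FROM employees GROUP BY dept HAVING MIN(salary) >= 91696

Result:
dept | MIN(salary)
-----+------------
HR   | 103121     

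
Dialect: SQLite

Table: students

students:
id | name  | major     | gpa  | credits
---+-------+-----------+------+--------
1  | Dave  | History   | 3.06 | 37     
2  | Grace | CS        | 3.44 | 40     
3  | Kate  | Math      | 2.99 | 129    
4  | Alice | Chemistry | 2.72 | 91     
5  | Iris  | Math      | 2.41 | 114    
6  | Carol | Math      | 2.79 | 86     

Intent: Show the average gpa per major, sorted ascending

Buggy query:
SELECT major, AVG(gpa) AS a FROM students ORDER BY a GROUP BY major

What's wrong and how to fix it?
Bug: ORDER BY appears before GROUP BY; SQL clause order requires GROUP BY first

Fix: Move ORDER BY to the end, after GROUP BY

Corrected query:
SELECT major, AVG(gpa) AS a FROM students GROUP BY major ORDER BY a

Result:
major     | a   
----------+-----
Chemistry | 2.72
Math      | 2.73
History   | 3.06
CS        | 3.44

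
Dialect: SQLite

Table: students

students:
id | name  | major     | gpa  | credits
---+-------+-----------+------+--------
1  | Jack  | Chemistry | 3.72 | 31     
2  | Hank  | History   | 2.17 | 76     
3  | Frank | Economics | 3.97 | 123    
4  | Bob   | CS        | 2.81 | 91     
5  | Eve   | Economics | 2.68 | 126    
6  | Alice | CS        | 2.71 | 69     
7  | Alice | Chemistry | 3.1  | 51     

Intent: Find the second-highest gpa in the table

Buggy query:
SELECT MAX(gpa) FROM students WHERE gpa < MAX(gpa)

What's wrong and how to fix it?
Bug: The inner MAX is an aggregate inside WHERE, which is not allowed

Fix: Put the inner MAX in a scalar subquery

Corrected query:
SELECT MAX(gpa) FROM students WHERE gpa < (SELECT MAX(gpa) FROM students)

Result:
MAX(gpa)
--------
3.72    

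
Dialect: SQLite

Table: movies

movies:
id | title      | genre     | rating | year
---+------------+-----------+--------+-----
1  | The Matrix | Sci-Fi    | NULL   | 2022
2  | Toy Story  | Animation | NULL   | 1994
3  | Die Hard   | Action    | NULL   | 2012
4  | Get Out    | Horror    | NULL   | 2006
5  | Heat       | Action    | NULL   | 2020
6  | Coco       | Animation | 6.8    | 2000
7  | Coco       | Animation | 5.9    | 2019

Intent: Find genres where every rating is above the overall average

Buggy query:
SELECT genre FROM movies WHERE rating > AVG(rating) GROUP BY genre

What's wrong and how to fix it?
Bug: AVG() is an aggregate; it can't sit directly in WHERE

Fix: Compute the overall average in a scalar subquery and compare each group's MIN against it in HAVING

Corrected query:
SELECT genre FROM movies GROUP BY genre HAVING MIN(rating) > (SELECT AVG(rating) FROM movies)

Result:
(no rows)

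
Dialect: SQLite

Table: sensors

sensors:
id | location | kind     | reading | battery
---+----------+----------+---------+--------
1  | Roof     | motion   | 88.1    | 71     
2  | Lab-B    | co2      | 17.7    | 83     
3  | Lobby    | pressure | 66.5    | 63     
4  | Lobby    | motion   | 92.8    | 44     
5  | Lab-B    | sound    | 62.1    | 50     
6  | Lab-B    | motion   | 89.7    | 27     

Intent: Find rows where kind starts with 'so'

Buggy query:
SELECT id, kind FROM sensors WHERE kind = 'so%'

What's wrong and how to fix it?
Bug: '=' compares the literal string including the % character; pattern matching needs LIKE

Fix: Replace '=' with LIKE so 'so%' is treated as a pattern

Corrected query:
SELECT id, kind FROM sensors WHERE kind LIKE 'so%'

Result:
id | kind 
---+------
5  | sound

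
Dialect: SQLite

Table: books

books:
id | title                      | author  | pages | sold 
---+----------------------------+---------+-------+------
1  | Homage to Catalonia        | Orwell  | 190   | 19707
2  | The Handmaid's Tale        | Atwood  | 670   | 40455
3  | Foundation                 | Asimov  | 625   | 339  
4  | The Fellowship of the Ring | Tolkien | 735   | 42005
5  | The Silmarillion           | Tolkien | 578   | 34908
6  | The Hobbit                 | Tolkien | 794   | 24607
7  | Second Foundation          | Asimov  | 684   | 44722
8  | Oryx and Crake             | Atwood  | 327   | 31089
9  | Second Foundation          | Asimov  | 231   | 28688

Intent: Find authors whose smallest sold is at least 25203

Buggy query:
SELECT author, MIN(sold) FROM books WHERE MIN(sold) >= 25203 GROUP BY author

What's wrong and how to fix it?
Bug: MIN() in WHERE is a misuse of aggregate

Fix: Use HAVING for the per-group MIN condition

Corrected query:
SELECT author, MIN(sold) FROM books GROUP BY author HAVING MIN(sold) >= 25203

Result:
author | MIN(sold)
-------+----------
Atwood | 31089    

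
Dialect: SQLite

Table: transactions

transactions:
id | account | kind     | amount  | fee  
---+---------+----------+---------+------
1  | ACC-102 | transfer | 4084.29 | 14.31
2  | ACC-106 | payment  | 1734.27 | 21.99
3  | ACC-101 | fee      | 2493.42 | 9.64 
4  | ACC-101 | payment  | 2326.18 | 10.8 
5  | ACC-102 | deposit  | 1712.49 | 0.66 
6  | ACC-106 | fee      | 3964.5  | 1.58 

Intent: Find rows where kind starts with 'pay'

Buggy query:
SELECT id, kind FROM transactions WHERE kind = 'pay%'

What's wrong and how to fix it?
Bug: '=' compares the literal string including the % character; pattern matching needs LIKE

Fix: Replace '=' with LIKE so 'pay%' is treated as a pattern

Corrected query:
SELECT id, kind FROM transactions WHERE kind LIKE 'pay%'

Result:
id | kind   
---+--------
2  | payment
4  | payment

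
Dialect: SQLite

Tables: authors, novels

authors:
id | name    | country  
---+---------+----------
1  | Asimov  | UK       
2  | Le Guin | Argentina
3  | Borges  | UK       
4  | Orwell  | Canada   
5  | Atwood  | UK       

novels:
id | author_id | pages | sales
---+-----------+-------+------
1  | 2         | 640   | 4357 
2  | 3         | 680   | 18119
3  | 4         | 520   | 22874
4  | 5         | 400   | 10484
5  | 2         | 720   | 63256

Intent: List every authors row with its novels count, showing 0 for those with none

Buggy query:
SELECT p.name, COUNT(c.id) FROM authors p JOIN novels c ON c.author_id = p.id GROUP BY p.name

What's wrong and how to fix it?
Bug: An inner join excludes parents with zero children

Fix: Switch to LEFT JOIN to retain unmatched parent rows

Corrected query:
SELECT p.name, COUNT(c.id) FROM authors p LEFT JOIN novels c ON c.author_id = p.id GROUP BY p.name

Result:
name    | COUNT(c.id)
--------+------------
Asimov  | 0          
Atwood  | 1          
Borges  | 1          
Le Guin | 2          
Orwell  | 1          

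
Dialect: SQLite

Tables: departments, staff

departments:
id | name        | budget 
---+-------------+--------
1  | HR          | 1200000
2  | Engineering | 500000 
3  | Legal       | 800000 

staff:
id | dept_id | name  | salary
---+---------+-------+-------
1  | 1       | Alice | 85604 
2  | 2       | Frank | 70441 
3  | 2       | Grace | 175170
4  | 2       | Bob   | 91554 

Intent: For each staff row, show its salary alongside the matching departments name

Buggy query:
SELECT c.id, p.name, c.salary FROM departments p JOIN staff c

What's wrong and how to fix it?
Bug: JOIN with no ON clause produces a cartesian product; every staff row pairs with every departments row

Fix: Specify the join condition linking the foreign key to the parent id

Corrected query:
SELECT c.id, p.name, c.salary FROM departments p JOIN staff c ON c.dept_id = p.id

Result:
id | name        | salary
---+-------------+-------
1  | HR          | 85604 
2  | Engineering | 70441 
3  | Engineering | 175170
4  | Engineering | 91554 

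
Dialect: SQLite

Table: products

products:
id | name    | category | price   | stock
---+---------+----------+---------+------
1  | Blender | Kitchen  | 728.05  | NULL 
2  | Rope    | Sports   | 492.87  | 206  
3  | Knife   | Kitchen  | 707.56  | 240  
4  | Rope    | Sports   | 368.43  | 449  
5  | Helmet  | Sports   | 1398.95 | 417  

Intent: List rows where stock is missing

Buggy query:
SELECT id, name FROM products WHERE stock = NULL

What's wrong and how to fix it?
Bug: '= NULL' is always unknown in SQL three-valued logic, so no rows match

Fix: Replace '= NULL' with 'IS NULL'

Corrected query:
SELECT id, name FROM products WHERE stock IS NULL

Result:
id | name   
---+--------
1  | Blender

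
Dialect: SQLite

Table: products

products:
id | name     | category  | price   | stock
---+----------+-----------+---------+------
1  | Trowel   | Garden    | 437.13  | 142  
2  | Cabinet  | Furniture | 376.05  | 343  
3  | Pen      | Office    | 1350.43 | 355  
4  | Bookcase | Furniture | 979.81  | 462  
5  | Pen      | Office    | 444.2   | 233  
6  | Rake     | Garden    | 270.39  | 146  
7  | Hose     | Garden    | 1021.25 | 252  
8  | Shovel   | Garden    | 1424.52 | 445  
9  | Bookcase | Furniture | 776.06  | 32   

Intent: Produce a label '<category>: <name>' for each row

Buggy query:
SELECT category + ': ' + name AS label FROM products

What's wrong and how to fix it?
Bug: '+' is numeric addition; on text columns SQLite converts them to 0 instead of concatenating

Fix: Use the || operator for string concatenation

Corrected query:
SELECT category || ': ' || name AS label FROM products

Result:
label              
-------------------
Garden: Trowel     
Furniture: Cabinet 
Office: Pen        
Furniture: Bookcase
Office: Pen        
Garden: Rake       
Garden: Hose       
Garden: Shovel     
Furniture: Bookcase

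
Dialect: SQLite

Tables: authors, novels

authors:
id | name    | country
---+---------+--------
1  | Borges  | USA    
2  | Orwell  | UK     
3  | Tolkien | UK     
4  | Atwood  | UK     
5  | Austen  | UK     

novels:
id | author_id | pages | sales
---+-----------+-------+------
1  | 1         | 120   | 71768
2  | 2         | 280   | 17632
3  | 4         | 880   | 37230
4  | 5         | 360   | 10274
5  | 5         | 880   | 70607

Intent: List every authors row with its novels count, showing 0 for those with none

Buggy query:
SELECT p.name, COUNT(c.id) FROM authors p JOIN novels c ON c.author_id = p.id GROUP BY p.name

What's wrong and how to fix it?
Bug: INNER JOIN drops authors rows that have no matching novels rows

Fix: Switch to LEFT JOIN to retain unmatched parent rows

Corrected query:
SELECT p.name, COUNT(c.id) FROM authors p LEFT JOIN novels c ON c.author_id = p.id GROUP BY p.name

Result:
name    | COUNT(c.id)
--------+------------
Atwood  | 1          
Austen  | 2          
Borges  | 1          
Orwell  | 1          
Tolkien | 0          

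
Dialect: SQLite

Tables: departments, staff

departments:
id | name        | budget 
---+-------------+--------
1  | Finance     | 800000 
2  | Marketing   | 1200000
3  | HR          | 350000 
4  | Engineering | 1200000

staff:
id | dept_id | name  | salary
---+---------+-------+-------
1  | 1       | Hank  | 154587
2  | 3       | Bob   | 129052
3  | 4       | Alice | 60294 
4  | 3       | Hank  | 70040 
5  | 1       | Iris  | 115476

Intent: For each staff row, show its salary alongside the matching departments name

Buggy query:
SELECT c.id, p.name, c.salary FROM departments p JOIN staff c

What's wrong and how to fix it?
Bug: Missing join condition: each staff row is matched to all departments rows instead of just its own

Fix: Add ON c.dept_id = p.id to the JOIN

Corrected query:
SELECT c.id, p.name, c.salary FROM departments p JOIN staff c ON c.dept_id = p.id

Result:
id | name        | salary
---+-------------+-------
1  | Finance     | 154587
2  | HR          | 129052
3  | Engineering | 60294 
4  | HR          | 70040 
5  | Finance     | 115476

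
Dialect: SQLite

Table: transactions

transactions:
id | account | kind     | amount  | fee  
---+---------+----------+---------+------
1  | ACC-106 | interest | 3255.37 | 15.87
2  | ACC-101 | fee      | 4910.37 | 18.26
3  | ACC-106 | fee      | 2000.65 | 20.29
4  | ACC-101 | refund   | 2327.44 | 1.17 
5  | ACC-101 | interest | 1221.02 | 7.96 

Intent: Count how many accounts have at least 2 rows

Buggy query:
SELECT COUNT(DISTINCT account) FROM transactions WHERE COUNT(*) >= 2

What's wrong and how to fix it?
Bug: COUNT(*) cannot appear in WHERE; the per-group count doesn't exist yet

Fix: Group first with HAVING COUNT(*) >= 2, then COUNT the resulting groups

Corrected query:
SELECT COUNT(*) FROM (SELECT account FROM transactions GROUP BY account HAVING COUNT(*) >= 2)

Result:
COUNT(*)
--------
2       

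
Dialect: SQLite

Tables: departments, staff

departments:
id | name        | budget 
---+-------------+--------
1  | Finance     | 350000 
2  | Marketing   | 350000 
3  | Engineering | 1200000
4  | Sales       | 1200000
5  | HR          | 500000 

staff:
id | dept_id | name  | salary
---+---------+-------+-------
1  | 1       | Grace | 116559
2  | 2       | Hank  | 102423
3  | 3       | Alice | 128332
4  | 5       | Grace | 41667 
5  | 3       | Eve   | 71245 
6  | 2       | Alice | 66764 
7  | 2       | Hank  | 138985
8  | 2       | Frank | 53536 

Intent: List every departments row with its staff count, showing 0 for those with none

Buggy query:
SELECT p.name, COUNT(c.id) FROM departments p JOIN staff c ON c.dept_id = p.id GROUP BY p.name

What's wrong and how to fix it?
Bug: An inner join excludes parents with zero children

Fix: Use LEFT JOIN so parents without children still appear (COUNT(c.id) gives 0)

Corrected query:
SELECT p.name, COUNT(c.id) FROM departments p LEFT JOIN staff c ON c.dept_id = p.id GROUP BY p.name

Result:
name        | COUNT(c.id)
------------+------------
Engineering | 2          
Finance     | 1          
HR          | 1          
Marketing   | 4          
Sales       | 0          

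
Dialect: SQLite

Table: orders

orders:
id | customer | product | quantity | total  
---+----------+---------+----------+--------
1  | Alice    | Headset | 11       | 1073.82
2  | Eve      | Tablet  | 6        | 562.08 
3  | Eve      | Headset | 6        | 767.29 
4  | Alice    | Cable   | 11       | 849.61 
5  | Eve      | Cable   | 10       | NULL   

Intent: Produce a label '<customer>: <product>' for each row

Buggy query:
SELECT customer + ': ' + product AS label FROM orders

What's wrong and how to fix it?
Bug: SQLite uses || for string concatenation; + coerces text to numbers (yielding 0)

Fix: Use the || operator for string concatenation

Corrected query:
SELECT customer || ': ' || product AS label FROM orders

Result:
label         
--------------
Alice: Headset
Eve: Tablet   
Eve: Headset  
Alice: Cable  
Eve: Cable    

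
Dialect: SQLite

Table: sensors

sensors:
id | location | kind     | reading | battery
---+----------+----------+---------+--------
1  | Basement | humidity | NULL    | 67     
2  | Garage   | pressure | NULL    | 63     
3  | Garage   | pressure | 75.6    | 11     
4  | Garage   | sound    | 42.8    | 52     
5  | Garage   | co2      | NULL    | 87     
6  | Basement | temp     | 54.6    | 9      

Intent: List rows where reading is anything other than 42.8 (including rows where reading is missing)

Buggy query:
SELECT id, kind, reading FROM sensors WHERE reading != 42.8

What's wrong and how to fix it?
Bug: 'reading != 42.8' is unknown when reading is NULL, so NULL rows are silently excluded

Fix: Add an explicit OR reading IS NULL to include the missing-value rows

Corrected query:
SELECT id, kind, reading FROM sensors WHERE reading != 42.8 OR reading IS NULL

Result:
id | kind     | reading
---+----------+--------
1  | humidity | NULL   
2  | pressure | NULL   
3  | pressure | 75.6   
5  | co2      | NULL   
6  | temp     | 54.6   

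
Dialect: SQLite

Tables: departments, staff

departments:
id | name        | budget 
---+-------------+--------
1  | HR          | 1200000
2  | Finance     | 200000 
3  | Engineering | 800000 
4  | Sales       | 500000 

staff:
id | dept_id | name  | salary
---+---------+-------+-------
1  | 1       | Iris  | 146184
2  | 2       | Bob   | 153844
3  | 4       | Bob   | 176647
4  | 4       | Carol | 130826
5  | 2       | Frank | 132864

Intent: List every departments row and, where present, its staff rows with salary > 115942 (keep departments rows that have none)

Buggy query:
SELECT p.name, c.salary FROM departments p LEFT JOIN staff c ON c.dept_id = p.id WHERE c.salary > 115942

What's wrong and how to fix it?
Bug: Filtering c.salary in WHERE discards the NULL rows produced by LEFT JOIN, turning it into an inner join

Fix: Put 'c.salary > 115942' in the JOIN's ON clause instead of WHERE

Corrected query:
SELECT p.name, c.salary FROM departments p LEFT JOIN staff c ON c.dept_id = p.id AND c.salary > 115942

Result:
name        | salary
------------+-------
HR          | 146184
Finance     | 132864
Finance     | 153844
Engineering | NULL  
Sales       | 130826
Sales       | 176647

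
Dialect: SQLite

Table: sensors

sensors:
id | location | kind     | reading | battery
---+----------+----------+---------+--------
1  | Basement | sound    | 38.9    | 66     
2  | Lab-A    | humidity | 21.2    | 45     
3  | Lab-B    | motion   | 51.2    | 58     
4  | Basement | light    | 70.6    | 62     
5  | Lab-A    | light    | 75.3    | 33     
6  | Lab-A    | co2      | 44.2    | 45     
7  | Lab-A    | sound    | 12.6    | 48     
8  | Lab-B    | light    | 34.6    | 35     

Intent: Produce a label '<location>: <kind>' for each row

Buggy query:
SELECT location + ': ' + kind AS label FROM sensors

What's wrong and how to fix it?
Bug: '+' is numeric addition; on text columns SQLite converts them to 0 instead of concatenating

Fix: Replace + with || to concatenate text

Corrected query:
SELECT location || ': ' || kind AS label FROM sensors

Result:
label          
---------------
Basement: sound
Lab-A: humidity
Lab-B: motion  
Basement: light
Lab-A: light   
Lab-A: co2     
Lab-A: sound   
Lab-B: light   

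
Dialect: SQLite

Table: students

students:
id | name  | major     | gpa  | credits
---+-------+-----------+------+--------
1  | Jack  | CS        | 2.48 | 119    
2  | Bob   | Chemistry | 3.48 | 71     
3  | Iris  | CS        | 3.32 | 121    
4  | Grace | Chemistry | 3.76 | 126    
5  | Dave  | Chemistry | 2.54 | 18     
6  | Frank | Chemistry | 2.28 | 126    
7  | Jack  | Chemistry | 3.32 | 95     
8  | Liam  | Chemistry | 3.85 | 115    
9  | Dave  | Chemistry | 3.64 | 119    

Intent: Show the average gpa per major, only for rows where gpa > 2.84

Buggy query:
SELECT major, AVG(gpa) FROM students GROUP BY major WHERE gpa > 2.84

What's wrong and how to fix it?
Bug: WHERE cannot follow GROUP BY

Fix: Move the WHERE clause before GROUP BY

Corrected query:
SELECT major, AVG(gpa) FROM students WHERE gpa > 2.84 GROUP BY major

Result:
major     | AVG(gpa)
----------+---------
CS        | 3.32    
Chemistry | 3.61    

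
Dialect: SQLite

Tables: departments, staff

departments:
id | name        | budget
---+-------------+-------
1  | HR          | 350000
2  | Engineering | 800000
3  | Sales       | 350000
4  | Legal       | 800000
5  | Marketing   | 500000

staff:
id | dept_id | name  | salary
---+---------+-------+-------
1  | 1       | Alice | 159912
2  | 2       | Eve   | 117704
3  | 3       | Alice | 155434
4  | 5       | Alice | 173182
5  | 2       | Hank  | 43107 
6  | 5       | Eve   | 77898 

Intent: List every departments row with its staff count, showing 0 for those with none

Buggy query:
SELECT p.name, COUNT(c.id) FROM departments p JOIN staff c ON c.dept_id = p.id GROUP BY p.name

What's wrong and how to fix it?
Bug: An inner join excludes parents with zero children

Fix: Switch to LEFT JOIN to retain unmatched parent rows

Corrected query:
SELECT p.name, COUNT(c.id) FROM departments p LEFT JOIN staff c ON c.dept_id = p.id GROUP BY p.name

Result:
name        | COUNT(c.id)
------------+------------
Engineering | 2          
HR          | 1          
Legal       | 0          
Marketing   | 2          
Sales       | 1          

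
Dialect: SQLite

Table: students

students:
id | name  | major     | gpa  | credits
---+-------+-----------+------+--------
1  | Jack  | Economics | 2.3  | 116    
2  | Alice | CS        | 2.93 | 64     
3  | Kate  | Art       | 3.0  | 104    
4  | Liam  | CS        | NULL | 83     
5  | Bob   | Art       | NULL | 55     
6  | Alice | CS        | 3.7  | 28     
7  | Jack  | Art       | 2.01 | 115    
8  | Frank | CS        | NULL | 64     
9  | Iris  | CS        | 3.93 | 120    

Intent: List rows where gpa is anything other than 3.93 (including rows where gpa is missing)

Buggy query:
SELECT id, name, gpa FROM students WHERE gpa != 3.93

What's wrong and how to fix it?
Bug: Inequality against NULL is unknown, not true; rows with NULL are dropped

Fix: Handle NULL separately with IS NULL alongside the inequality

Corrected query:
SELECT id, name, gpa FROM students WHERE gpa != 3.93 OR gpa IS NULL

Result:
id | name  | gpa 
---+-------+-----
1  | Jack  | 2.3 
2  | Alice | 2.93
3  | Kate  | 3   
4  | Liam  | NULL
5  | Bob   | NULL
6  | Alice | 3.7 
7  | Jack  | 2.01
8  | Frank | NULL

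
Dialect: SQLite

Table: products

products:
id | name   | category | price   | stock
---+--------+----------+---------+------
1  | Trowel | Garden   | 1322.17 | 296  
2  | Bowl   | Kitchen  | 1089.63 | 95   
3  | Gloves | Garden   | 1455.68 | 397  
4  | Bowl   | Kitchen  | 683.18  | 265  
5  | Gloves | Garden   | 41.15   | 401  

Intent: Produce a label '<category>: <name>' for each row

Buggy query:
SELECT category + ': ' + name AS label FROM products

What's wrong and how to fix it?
Bug: '+' is numeric addition; on text columns SQLite converts them to 0 instead of concatenating

Fix: Replace + with || to concatenate text

Corrected query:
SELECT category || ': ' || name AS label FROM products

Result:
label         
--------------
Garden: Trowel
Kitchen: Bowl 
Garden: Gloves
Kitchen: Bowl 
Garden: Gloves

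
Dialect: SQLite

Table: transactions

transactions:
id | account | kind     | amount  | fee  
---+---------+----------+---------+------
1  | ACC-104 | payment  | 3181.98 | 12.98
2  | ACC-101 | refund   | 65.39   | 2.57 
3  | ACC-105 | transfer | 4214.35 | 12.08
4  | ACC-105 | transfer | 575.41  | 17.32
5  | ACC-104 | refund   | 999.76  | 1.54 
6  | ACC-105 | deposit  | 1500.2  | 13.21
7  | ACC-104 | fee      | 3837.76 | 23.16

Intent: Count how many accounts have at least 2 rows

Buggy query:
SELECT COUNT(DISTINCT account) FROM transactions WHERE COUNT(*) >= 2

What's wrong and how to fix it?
Bug: COUNT(*) cannot appear in WHERE; the per-group count doesn't exist yet

Fix: Group first with HAVING COUNT(*) >= 2, then COUNT the resulting groups

Corrected query:
SELECT COUNT(*) FROM (SELECT account FROM transactions GROUP BY account HAVING COUNT(*) >= 2)

Result:
COUNT(*)
--------
2       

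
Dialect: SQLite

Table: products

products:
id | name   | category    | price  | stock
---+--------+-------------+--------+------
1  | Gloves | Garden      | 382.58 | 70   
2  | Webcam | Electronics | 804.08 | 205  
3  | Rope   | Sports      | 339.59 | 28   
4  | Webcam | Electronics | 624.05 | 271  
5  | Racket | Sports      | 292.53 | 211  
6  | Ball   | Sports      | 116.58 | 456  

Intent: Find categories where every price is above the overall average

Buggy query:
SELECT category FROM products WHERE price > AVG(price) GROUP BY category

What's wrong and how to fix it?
Bug: AVG() is an aggregate; it can't sit directly in WHERE

Fix: Compute the overall average in a scalar subquery and compare each group's MIN against it in HAVING

Corrected query:
SELECT category FROM products GROUP BY category HAVING MIN(price) > (SELECT AVG(price) FROM products)

Result:
category   
-----------
Electronics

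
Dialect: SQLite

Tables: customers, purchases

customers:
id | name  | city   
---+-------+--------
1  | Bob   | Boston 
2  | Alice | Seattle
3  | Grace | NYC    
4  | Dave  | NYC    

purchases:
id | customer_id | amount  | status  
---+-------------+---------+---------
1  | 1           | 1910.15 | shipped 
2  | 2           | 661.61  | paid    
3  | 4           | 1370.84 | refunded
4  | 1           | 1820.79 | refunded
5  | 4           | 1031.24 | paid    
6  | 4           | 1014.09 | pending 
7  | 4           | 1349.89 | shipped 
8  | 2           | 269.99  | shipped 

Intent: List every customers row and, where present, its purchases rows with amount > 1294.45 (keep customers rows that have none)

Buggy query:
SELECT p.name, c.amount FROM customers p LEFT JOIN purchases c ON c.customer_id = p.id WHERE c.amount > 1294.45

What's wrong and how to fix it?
Bug: Filtering c.amount in WHERE discards the NULL rows produced by LEFT JOIN, turning it into an inner join

Fix: Move the right-table condition into the ON clause so unmatched parents are kept

Corrected query:
SELECT p.name, c.amount FROM customers p LEFT JOIN purchases c ON c.customer_id = p.id AND c.amount > 1294.45

Result:
name  | amount 
------+--------
Bob   | 1820.79
Bob   | 1910.15
Alice | NULL   
Grace | NULL   
Dave  | 1349.89
Dave  | 1370.84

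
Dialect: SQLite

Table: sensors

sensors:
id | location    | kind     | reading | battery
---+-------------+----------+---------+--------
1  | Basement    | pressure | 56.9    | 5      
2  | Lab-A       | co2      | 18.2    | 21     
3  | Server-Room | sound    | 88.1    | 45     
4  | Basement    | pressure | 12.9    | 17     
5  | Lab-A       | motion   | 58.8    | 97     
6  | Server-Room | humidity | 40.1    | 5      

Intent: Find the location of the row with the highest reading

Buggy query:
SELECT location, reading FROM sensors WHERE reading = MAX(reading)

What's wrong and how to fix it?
Bug: MAX(reading) is an aggregate and cannot be used directly in WHERE

Fix: Wrap MAX in a scalar subquery so WHERE compares against a single value

Corrected query:
SELECT location, reading FROM sensors WHERE reading = (SELECT MAX(reading) FROM sensors)

Result:
location    | reading
------------+--------
Server-Room | 88.1   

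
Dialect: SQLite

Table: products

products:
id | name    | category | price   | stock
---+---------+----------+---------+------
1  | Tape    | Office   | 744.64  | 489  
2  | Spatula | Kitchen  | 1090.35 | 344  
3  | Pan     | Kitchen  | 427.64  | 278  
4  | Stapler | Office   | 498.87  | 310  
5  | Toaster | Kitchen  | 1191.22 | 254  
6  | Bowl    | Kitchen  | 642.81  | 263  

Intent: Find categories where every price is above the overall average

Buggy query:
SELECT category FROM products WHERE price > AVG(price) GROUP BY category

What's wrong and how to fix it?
Bug: WHERE evaluates per row before aggregation, so AVG() is unavailable

Fix: Compute the overall average in a scalar subquery and compare each group's MIN against it in HAVING

Corrected query:
SELECT category FROM products GROUP BY category HAVING MIN(price) > (SELECT AVG(price) FROM products)

Result:
(no rows)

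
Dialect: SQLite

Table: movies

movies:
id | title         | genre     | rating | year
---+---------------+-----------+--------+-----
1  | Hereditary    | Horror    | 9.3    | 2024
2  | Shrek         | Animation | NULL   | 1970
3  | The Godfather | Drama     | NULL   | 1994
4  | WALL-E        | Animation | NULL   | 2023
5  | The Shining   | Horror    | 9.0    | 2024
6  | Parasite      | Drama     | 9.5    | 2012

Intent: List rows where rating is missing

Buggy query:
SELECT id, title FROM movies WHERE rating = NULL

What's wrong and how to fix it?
Bug: Comparing to NULL with '=' never matches; NULL = NULL is unknown, not true

Fix: Use IS NULL to test for NULL

Corrected query:
SELECT id, title FROM movies WHERE rating IS NULL

Result:
id | title        
---+--------------
2  | Shrek        
3  | The Godfather
4  | WALL-E       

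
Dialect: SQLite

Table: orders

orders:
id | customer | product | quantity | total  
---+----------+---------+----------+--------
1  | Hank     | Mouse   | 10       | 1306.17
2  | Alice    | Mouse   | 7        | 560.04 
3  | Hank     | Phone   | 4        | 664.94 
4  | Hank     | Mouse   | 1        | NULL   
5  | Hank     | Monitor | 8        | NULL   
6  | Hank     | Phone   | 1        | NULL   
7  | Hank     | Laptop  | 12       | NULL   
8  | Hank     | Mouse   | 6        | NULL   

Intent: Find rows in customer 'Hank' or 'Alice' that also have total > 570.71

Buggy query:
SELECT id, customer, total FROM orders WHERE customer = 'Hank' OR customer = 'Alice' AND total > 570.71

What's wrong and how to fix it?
Bug: AND binds tighter than OR, so this parses as customer = 'Hank' OR (customer = 'Alice' AND total > 570.71)

Fix: Add parentheses around the OR so the AND applies to both alternatives

Corrected query:
SELECT id, customer, total FROM orders WHERE (customer = 'Hank' OR customer = 'Alice') AND total > 570.71

Result:
id | customer | total  
---+----------+--------
1  | Hank     | 1306.17
3  | Hank     | 664.94 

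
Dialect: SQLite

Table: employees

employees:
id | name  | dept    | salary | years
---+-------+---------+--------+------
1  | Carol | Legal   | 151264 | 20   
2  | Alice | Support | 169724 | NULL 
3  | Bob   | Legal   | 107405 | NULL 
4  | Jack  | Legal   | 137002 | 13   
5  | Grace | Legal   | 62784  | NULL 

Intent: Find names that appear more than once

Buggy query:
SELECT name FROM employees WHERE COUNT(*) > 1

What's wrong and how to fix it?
Bug: WHERE can't reference COUNT(*); aggregates are computed after WHERE

Fix: GROUP BY name, then filter groups with HAVING COUNT(*) > 1

Corrected query:
SELECT name FROM employees GROUP BY name HAVING COUNT(*) > 1

Result:
(no rows)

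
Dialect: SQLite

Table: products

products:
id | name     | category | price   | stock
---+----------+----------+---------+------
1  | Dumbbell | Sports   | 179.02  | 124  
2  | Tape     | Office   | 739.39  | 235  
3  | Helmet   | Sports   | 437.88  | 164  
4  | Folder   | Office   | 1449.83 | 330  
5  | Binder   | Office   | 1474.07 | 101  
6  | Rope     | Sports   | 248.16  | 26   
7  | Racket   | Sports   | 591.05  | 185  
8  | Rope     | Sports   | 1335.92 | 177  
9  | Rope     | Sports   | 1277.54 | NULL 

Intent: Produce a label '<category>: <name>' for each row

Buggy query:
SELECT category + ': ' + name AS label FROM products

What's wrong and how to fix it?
Bug: '+' is numeric addition; on text columns SQLite converts them to 0 instead of concatenating

Fix: Use the || operator for string concatenation

Corrected query:
SELECT category || ': ' || name AS label FROM products

Result:
label           
----------------
Sports: Dumbbell
Office: Tape    
Sports: Helmet  
Office: Folder  
Office: Binder  
Sports: Rope    
Sports: Racket  
Sports: Rope    
Sports: Rope    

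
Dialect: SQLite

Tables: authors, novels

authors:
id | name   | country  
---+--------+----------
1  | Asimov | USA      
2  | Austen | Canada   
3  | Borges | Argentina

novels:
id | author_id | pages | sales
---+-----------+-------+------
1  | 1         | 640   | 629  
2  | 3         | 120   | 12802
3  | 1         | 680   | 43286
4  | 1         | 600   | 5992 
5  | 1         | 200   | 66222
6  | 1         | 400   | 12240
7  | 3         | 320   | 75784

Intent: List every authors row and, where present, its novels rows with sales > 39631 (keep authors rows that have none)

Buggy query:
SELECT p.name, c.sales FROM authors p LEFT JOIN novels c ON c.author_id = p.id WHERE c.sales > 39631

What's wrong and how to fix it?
Bug: Filtering c.sales in WHERE discards the NULL rows produced by LEFT JOIN, turning it into an inner join

Fix: Move the right-table condition into the ON clause so unmatched parents are kept

Corrected query:
SELECT p.name, c.sales FROM authors p LEFT JOIN novels c ON c.author_id = p.id AND c.sales > 39631

Result:
name   | sales
-------+------
Asimov | 43286
Asimov | 66222
Austen | NULL 
Borges | 75784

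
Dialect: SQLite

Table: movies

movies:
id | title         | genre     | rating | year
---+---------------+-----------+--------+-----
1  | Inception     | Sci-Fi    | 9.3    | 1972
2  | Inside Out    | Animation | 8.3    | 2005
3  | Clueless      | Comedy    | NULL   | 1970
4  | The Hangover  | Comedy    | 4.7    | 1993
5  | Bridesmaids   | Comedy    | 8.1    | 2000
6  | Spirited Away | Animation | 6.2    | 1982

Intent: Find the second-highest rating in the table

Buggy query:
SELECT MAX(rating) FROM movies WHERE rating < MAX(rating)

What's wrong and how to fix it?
Bug: The inner MAX is an aggregate inside WHERE, which is not allowed

Fix: Compute the overall MAX in a subquery, then take MAX of rows below it

Corrected query:
SELECT MAX(rating) FROM movies WHERE rating < (SELECT MAX(rating) FROM movies)

Result:
MAX(rating)
-----------
8.3        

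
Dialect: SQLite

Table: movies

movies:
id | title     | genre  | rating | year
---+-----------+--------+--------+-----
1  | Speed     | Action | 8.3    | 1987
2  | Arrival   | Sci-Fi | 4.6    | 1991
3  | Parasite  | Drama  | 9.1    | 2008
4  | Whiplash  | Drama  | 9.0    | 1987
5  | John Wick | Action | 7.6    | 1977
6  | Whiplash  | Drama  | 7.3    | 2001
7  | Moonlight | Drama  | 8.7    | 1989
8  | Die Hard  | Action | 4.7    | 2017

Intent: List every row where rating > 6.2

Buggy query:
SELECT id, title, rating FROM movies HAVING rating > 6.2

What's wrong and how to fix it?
Bug: HAVING filters the output of aggregation, but this query has no GROUP BY and no aggregate functions, so SQLite rejects it (HAVING clause on a non-aggregate query); the condition here is per row

Fix: Use WHERE for row-level filtering

Corrected query:
SELECT id, title, rating FROM movies WHERE rating > 6.2

Result:
id | title     | rating
---+-----------+-------
1  | Speed     | 8.3   
3  | Parasite  | 9.1   
4  | Whiplash  | 9     
5  | John Wick | 7.6   
6  | Whiplash  | 7.3   
7  | Moonlight | 8.7   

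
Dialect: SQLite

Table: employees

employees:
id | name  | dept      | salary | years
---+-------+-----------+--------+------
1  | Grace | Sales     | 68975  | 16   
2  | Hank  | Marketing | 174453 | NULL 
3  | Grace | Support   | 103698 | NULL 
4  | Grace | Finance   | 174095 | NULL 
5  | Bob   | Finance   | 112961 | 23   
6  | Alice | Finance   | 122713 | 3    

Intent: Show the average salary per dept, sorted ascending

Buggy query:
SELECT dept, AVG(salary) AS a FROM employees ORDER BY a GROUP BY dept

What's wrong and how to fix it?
Bug: ORDER BY appears before GROUP BY; SQL clause order requires GROUP BY first

Fix: Move ORDER BY to the end, after GROUP BY

Corrected query:
SELECT dept, AVG(salary) AS a FROM employees GROUP BY dept ORDER BY a

Result:
dept      | a            
----------+--------------
Sales     | 68975        
Support   | 103698       
Finance   | 136589.666667
Marketing | 174453       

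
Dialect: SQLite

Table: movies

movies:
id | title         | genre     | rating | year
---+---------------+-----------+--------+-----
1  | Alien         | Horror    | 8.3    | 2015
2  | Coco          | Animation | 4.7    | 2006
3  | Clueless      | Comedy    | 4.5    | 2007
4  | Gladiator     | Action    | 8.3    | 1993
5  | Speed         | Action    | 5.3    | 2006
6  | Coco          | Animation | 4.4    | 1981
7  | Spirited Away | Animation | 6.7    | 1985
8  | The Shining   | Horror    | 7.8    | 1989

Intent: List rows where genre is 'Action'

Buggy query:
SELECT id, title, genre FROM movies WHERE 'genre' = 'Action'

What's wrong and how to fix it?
Bug: Single quotes denote string literals in SQL; the column name is being compared as a constant string

Fix: Reference the column as genre without single quotes

Corrected query:
SELECT id, title, genre FROM movies WHERE genre = 'Action'

Result:
id | title     | genre 
---+-----------+-------
4  | Gladiator | Action
5  | Speed     | Action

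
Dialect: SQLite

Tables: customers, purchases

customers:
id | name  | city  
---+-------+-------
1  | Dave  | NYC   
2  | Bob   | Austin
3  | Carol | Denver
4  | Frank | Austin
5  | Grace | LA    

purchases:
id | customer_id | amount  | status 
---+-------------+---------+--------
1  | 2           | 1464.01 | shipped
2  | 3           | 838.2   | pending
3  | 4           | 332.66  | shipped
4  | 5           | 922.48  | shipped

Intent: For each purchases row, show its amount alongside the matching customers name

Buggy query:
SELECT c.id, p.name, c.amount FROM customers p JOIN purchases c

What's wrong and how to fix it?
Bug: Missing join condition: each purchases row is matched to all customers rows instead of just its own

Fix: Add ON c.customer_id = p.id to the JOIN

Corrected query:
SELECT c.id, p.name, c.amount FROM customers p JOIN purchases c ON c.customer_id = p.id

Result:
id | name  | amount 
---+-------+--------
1  | Bob   | 1464.01
2  | Carol | 838.2  
3  | Frank | 332.66 
4  | Grace | 922.48 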